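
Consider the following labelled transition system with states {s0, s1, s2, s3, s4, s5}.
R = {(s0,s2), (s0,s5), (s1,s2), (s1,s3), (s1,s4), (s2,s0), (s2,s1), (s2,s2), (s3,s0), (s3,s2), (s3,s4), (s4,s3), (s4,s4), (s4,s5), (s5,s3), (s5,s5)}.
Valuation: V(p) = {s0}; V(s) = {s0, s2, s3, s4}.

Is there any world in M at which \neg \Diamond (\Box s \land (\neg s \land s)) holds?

Let φ = \neg \Diamond (\Box s \land (\neg s \land s)). Evaluate φ at each world:
  s0 (successors {s2, s5}): φ is true.
  s1 (successors {s2, s3, s4}): φ is true.
  s2 (successors {s0, s1, s2}): φ is true.
  s3 (successors {s0, s2, s4}): φ is true.
  s4 (successors {s3, s4, s5}): φ is true.
  s5 (successors {s3, s5}): φ is true.
Detail at s0 (witness):
  At s0: \Diamond (\Box s \land (\neg s \land s)) is false, so \neg \Diamond (\Box s \land (\neg s \land s)) is true.
    At s0: \Diamond (\Box s \land (\neg s \land s)) requires \Box s \land (\neg s \land s) at some successor in {s2, s5}.
      At s2: \Box s \land (\neg s \land s) is false.
      At s5: \Box s \land (\neg s \land s) is false.
    So \Diamond (\Box s \land (\neg s \land s)) is false at s0.

Yes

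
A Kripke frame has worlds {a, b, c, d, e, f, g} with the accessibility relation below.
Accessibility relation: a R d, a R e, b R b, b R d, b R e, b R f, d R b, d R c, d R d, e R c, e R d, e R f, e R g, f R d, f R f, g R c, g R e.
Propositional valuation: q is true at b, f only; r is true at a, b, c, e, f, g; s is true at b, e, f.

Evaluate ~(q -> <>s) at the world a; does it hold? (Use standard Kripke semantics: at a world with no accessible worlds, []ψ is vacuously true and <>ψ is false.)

No

At a: q -> <>s is true, so ~(q -> <>s) is false.
  At a: q is false, <>s is true, so q -> <>s is true.
    At a: <>s requires s at some successor in {d, e}.
      s holds at e, so <>s is true at a.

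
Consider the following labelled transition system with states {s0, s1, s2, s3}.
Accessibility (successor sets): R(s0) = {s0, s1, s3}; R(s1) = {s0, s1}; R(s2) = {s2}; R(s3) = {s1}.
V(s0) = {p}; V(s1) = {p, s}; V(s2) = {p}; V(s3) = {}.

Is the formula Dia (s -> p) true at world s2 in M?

Yes

At s2: Dia (s -> p) requires s -> p at some successor in {s2}.
  s -> p holds at s2, so Dia (s -> p) is true at s2.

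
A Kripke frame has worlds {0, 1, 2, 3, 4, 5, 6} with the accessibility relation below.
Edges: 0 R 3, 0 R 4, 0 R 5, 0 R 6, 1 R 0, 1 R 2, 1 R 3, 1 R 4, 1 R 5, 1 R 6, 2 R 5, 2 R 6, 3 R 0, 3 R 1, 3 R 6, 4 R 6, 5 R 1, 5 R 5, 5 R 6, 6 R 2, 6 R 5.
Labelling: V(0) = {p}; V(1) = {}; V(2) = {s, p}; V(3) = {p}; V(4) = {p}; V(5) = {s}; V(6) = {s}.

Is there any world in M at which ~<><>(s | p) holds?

No

Recall that <>ψ holds at a world iff ψ holds at some accessible world.
Let φ = ~<><>(s | p). Evaluate φ at each world:
  0 (successors {3, 4, 5, 6}): φ is false.
  1 (successors {0, 2, 3, 4, 5, 6}): φ is false.
  2 (successors {5, 6}): φ is false.
  3 (successors {0, 1, 6}): φ is false.
  4 (successors {6}): φ is false.
  5 (successors {1, 5, 6}): φ is false.
  6 (successors {2, 5}): φ is false.
For instance, at 4:
  At 4: <><>(s | p) is true, so ~<><>(s | p) is false.
    At 4: <><>(s | p) requires <>(s | p) at some successor in {6}.
      <>(s | p) holds at 6, so <><>(s | p) is true at 4.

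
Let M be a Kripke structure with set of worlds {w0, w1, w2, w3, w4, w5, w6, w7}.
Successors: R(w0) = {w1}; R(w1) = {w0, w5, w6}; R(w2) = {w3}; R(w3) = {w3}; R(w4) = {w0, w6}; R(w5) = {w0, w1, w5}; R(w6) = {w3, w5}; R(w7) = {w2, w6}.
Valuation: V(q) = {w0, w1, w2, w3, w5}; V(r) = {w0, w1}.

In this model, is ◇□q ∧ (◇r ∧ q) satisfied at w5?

Yes

At w5: ◇□q is true, ◇r ∧ q is true, so ◇□q ∧ (◇r ∧ q) is true.
  At w5: ◇□q requires □q at some successor in {w0, w1, w5}.
    □q holds at w0, so ◇□q is true at w5.
      At w0: □q requires q at every successor {w1}.
        At w1: q is true.
      So □q is true at w0.
  At w5: ◇r is true, q is true, so ◇r ∧ q is true.
    At w5: ◇r requires r at some successor in {w0, w1, w5}.
      r holds at w0, so ◇r is true at w5.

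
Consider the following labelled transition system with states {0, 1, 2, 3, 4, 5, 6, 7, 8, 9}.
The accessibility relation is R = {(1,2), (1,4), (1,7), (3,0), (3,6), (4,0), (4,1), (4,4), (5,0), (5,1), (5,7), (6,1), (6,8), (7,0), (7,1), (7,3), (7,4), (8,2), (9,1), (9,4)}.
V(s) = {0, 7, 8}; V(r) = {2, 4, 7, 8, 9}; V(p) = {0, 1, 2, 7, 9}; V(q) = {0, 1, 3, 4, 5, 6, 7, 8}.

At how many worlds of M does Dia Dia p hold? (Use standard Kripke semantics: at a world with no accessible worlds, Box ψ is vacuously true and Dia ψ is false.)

7

Let φ = Dia Dia p. Evaluate φ at each world:
  0 (successors ∅): φ is false.
  1 (successors {2, 4, 7}): φ is true.
  2 (successors ∅): φ is false.
  3 (successors {0, 6}): φ is true.
  4 (successors {0, 1, 4}): φ is true.
  5 (successors {0, 1, 7}): φ is true.
  6 (successors {1, 8}): φ is true.
  7 (successors {0, 1, 3, 4}): φ is true.
  8 (successors {2}): φ is false.
  9 (successors {1, 4}): φ is true.
For instance, at 5:
  At 5: Dia Dia p requires Dia p at some successor in {0, 1, 7}.
    Dia p holds at 1, so Dia Dia p is true at 5.
      At 1: Dia p requires p at some successor in {2, 4, 7}.
        p holds at 2, so Dia p is true at 1.
Satisfying worlds: {1, 3, 4, 5, 6, 7, 9}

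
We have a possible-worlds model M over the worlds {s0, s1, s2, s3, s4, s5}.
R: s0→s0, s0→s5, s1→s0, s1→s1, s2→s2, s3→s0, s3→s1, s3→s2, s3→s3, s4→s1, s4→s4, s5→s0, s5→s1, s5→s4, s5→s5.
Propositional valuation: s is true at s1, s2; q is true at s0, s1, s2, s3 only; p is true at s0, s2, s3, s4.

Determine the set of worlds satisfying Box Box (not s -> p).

s2, s4

Let φ = Box Box (not s -> p). Evaluate φ at each world:
  s0 (successors {s0, s5}): φ is false.
  s1 (successors {s0, s1}): φ is false.
  s2 (successors {s2}): φ is true.
  s3 (successors {s0, s1, s2, s3}): φ is false.
  s4 (successors {s1, s4}): φ is true.
  s5 (successors {s0, s1, s4, s5}): φ is false.
For instance, at s5:
  At s5: Box Box (not s -> p) requires Box (not s -> p) at every successor {s0, s1, s4, s5}.
    Box (not s -> p) fails at s0, so Box Box (not s -> p) is false at s5.
      At s0: Box (not s -> p) requires not s -> p at every successor {s0, s5}.
        not s -> p fails at s5, so Box (not s -> p) is false at s0.
Satisfying worlds: {s2, s4}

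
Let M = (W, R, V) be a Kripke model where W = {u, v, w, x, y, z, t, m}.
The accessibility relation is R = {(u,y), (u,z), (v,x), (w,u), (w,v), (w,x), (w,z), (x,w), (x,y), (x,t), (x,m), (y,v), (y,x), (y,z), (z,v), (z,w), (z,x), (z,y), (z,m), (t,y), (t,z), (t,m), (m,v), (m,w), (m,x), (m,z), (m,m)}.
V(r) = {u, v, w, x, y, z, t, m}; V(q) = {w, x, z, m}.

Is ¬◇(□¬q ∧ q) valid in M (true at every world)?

Yes

Let φ = ¬◇(□¬q ∧ q). Evaluate φ at each world:
  u (successors {y, z}): φ is true.
  v (successors {x}): φ is true.
  w (successors {u, v, x, z}): φ is true.
  x (successors {w, y, t, m}): φ is true.
  y (successors {v, x, z}): φ is true.
  z (successors {v, w, x, y, m}): φ is true.
  t (successors {y, z, m}): φ is true.
  m (successors {v, w, x, z, m}): φ is true.
For instance, at u:
  At u: ◇(□¬q ∧ q) is false, so ¬◇(□¬q ∧ q) is true.
    At u: ◇(□¬q ∧ q) requires □¬q ∧ q at some successor in {y, z}.
      At y: □¬q ∧ q is false.
      At z: □¬q ∧ q is false.
    So ◇(□¬q ∧ q) is false at u.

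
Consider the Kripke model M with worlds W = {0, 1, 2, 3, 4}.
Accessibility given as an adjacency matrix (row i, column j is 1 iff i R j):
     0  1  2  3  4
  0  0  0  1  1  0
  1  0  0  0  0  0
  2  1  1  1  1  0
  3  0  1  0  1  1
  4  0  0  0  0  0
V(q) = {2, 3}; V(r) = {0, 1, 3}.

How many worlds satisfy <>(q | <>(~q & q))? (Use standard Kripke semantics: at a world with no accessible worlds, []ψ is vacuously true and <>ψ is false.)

3

Let φ = <>(q | <>(~q & q)). Evaluate φ at each world:
  0 (successors {2, 3}): φ is true.
  1 (successors ∅): φ is false.
  2 (successors {0, 1, 2, 3}): φ is true.
  3 (successors {1, 3, 4}): φ is true.
  4 (successors ∅): φ is false.
For instance, at 2:
  At 2: <>(q | <>(~q & q)) requires q | <>(~q & q) at some successor in {0, 1, 2, 3}.
    q | <>(~q & q) holds at 2, so <>(q | <>(~q & q)) is true at 2.
      At 2: q is true, <>(~q & q) is false, so q | <>(~q & q) is true.
Satisfying worlds: {0, 2, 3}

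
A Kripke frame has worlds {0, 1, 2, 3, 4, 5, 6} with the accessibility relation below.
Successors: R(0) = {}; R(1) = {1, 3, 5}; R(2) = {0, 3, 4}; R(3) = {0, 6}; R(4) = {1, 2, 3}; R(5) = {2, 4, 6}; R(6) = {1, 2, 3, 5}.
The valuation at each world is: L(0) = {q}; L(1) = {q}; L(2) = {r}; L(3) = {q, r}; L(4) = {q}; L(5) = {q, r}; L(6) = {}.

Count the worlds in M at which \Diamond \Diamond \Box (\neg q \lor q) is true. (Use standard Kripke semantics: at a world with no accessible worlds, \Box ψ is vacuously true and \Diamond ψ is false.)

Let φ = \Diamond \Diamond \Box (\neg q \lor q). Evaluate φ at each world:
  0 (successors ∅): φ is false.
  1 (successors {1, 3, 5}): φ is true.
  2 (successors {0, 3, 4}): φ is true.
  3 (successors {0, 6}): φ is true.
  4 (successors {1, 2, 3}): φ is true.
  5 (successors {2, 4, 6}): φ is true.
  6 (successors {1, 2, 3, 5}): φ is true.
For instance, at 1:
  At 1: \Diamond \Diamond \Box (\neg q \lor q) requires \Diamond \Box (\neg q \lor q) at some successor in {1, 3, 5}.
    \Diamond \Box (\neg q \lor q) holds at 1, so \Diamond \Diamond \Box (\neg q \lor q) is true at 1.
      At 1: \Diamond \Box (\neg q \lor q) requires \Box (\neg q \lor q) at some successor in {1, 3, 5}.
        \Box (\neg q \lor q) holds at 1, so \Diamond \Box (\neg q \lor q) is true at 1.
Satisfying worlds: {1, 2, 3, 4, 5, 6}

6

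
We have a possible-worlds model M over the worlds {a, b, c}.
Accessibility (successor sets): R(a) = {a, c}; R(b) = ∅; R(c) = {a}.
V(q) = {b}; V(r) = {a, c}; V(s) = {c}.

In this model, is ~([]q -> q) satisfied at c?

At c: []q -> q is true, so ~([]q -> q) is false.
  At c: []q is false, q is false, so []q -> q is true.
    At c: []q requires q at every successor {a}.
      q fails at a, so []q is false at c.

No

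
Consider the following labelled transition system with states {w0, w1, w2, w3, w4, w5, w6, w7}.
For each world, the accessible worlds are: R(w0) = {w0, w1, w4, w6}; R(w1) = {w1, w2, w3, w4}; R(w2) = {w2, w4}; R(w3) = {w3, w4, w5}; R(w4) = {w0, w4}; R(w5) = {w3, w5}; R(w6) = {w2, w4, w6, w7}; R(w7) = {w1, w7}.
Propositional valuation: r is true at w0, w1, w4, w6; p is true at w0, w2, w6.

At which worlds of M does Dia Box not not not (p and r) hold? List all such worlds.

Recall that Box ψ holds at a world iff ψ holds at every accessible world, and Dia ψ holds iff ψ holds at some accessible world.
Let φ = Dia Box not not not (p and r). Evaluate φ at each world:
  w0 (successors {w0, w1, w4, w6}): φ is true.
  w1 (successors {w1, w2, w3, w4}): φ is true.
  w2 (successors {w2, w4}): φ is true.
  w3 (successors {w3, w4, w5}): φ is true.
  w4 (successors {w0, w4}): φ is false.
  w5 (successors {w3, w5}): φ is true.
  w6 (successors {w2, w4, w6, w7}): φ is true.
  w7 (successors {w1, w7}): φ is true.
For instance, at w1:
  At w1: Dia Box not not not (p and r) requires Box not not not (p and r) at some successor in {w1, w2, w3, w4}.
    Box not not not (p and r) holds at w1, so Dia Box not not not (p and r) is true at w1.
      At w1: Box not not not (p and r) requires not not not (p and r) at every successor {w1, w2, w3, w4}.
        At w1: not not not (p and r) is true.
        At w2: not not not (p and r) is true.
        At w3: not not not (p and r) is true.
        At w4: not not not (p and r) is true.
      So Box not not not (p and r) is true at w1.
Satisfying worlds: {w0, w1, w2, w3, w5, w6, w7}

w0, w1, w2, w3, w5, w6, w7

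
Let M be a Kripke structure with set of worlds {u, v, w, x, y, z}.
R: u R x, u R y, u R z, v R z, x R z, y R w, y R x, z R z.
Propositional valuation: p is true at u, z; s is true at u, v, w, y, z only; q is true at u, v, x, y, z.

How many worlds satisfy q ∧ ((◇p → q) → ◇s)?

5

Let φ = q ∧ ((◇p → q) → ◇s). Evaluate φ at each world:
  u (successors {x, y, z}): φ is true.
  v (successors {z}): φ is true.
  w (successors ∅): φ is false.
  x (successors {z}): φ is true.
  y (successors {w, x}): φ is true.
  z (successors {z}): φ is true.
For instance, at x:
  At x: q is true, (◇p → q) → ◇s is true, so q ∧ ((◇p → q) → ◇s) is true.
    At x: ◇p → q is true, ◇s is true, so (◇p → q) → ◇s is true.
      At x: ◇p is true, q is true, so ◇p → q is true.
      At x: ◇s requires s at some successor in {z}.
        s holds at z, so ◇s is true at x.
Satisfying worlds: {u, v, x, y, z}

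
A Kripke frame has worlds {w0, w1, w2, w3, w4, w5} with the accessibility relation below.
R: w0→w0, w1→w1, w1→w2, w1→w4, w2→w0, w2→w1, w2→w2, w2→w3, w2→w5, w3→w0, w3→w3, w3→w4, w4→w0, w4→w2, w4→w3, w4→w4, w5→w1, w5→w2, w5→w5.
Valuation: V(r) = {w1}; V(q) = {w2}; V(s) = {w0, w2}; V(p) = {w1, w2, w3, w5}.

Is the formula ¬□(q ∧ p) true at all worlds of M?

Recall that □ψ holds at a world iff ψ holds at every accessible world, and ◇ψ holds iff ψ holds at some accessible world.
Let φ = ¬□(q ∧ p). Evaluate φ at each world:
  w0 (successors {w0}): φ is true.
  w1 (successors {w1, w2, w4}): φ is true.
  w2 (successors {w0, w1, w2, w3, w5}): φ is true.
  w3 (successors {w0, w3, w4}): φ is true.
  w4 (successors {w0, w2, w3, w4}): φ is true.
  w5 (successors {w1, w2, w5}): φ is true.
For instance, at w3:
  At w3: □(q ∧ p) is false, so ¬□(q ∧ p) is true.
    At w3: □(q ∧ p) requires q ∧ p at every successor {w0, w3, w4}.
      q ∧ p fails at w0, so □(q ∧ p) is false at w3.

Yes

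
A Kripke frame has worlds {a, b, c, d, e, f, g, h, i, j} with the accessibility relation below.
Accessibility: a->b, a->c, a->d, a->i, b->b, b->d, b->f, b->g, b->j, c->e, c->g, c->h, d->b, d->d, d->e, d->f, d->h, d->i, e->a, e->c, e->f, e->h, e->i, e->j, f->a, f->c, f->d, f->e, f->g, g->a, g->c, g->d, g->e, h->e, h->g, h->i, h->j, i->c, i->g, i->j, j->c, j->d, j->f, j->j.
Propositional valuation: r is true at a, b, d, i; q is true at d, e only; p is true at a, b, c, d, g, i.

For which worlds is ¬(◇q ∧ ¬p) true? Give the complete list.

a, b, c, d, e, g, i

Let φ = ¬(◇q ∧ ¬p). Evaluate φ at each world:
  a (successors {b, c, d, i}): φ is true.
  b (successors {b, d, f, g, j}): φ is true.
  c (successors {e, g, h}): φ is true.
  d (successors {b, d, e, f, h, i}): φ is true.
  e (successors {a, c, f, h, i, j}): φ is true.
  f (successors {a, c, d, e, g}): φ is false.
  g (successors {a, c, d, e}): φ is true.
  h (successors {e, g, i, j}): φ is false.
  i (successors {c, g, j}): φ is true.
  j (successors {c, d, f, j}): φ is false.
For instance, at f:
  At f: ◇q ∧ ¬p is true, so ¬(◇q ∧ ¬p) is false.
    At f: ◇q is true, ¬p is true, so ◇q ∧ ¬p is true.
      At f: ◇q requires q at some successor in {a, c, d, e, g}.
        q holds at d, so ◇q is true at f.
Satisfying worlds: {a, b, c, d, e, g, i}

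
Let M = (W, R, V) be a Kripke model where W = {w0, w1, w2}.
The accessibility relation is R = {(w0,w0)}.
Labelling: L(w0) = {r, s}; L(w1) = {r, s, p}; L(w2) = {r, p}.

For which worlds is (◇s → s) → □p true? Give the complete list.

Let φ = (◇s → s) → □p. Evaluate φ at each world:
  w0 (successors {w0}): φ is false.
  w1 (successors ∅): φ is true.
  w2 (successors ∅): φ is true.
For instance, at w0:
  At w0: ◇s → s is true, □p is false, so (◇s → s) → □p is false.
    At w0: ◇s is true, s is true, so ◇s → s is true.
      At w0: ◇s requires s at some successor in {w0}.
        s holds at w0, so ◇s is true at w0.
    At w0: □p requires p at every successor {w0}.
      p fails at w0, so □p is false at w0.
Satisfying worlds: {w1, w2}

w1, w2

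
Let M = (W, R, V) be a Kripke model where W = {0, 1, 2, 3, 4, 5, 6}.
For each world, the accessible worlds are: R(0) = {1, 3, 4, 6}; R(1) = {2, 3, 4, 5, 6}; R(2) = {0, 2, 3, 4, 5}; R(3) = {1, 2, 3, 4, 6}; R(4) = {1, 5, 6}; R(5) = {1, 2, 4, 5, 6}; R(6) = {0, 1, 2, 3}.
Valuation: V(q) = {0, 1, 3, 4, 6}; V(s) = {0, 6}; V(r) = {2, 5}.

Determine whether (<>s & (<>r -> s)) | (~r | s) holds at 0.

At 0: <>s & (<>r -> s) is true, ~r | s is true, so (<>s & (<>r -> s)) | (~r | s) is true.
  At 0: <>s is true, <>r -> s is true, so <>s & (<>r -> s) is true.
    At 0: <>s requires s at some successor in {1, 3, 4, 6}.
      s holds at 6, so <>s is true at 0.
    At 0: <>r is false, s is true, so <>r -> s is true.
      At 0: <>r requires r at some successor in {1, 3, 4, 6}.
        At 1: r is false.
        At 3: r is false.
        At 4: r is false.
        At 6: r is false.
      So <>r is false at 0.

Yes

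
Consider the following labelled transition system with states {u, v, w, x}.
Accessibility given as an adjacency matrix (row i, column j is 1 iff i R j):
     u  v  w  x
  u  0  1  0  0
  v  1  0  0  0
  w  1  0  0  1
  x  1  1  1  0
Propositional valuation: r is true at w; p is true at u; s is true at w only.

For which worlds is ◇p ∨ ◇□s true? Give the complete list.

v, w, x

Let φ = ◇p ∨ ◇□s. Evaluate φ at each world:
  u (successors {v}): φ is false.
  v (successors {u}): φ is true.
  w (successors {u, x}): φ is true.
  x (successors {u, v, w}): φ is true.
For instance, at w:
  At w: ◇p is true, ◇□s is false, so ◇p ∨ ◇□s is true.
    At w: ◇p requires p at some successor in {u, x}.
      p holds at u, so ◇p is true at w.
    At w: ◇□s requires □s at some successor in {u, x}.
      At u: □s is false.
      At x: □s is false.
    So ◇□s is false at w.
Satisfying worlds: {v, w, x}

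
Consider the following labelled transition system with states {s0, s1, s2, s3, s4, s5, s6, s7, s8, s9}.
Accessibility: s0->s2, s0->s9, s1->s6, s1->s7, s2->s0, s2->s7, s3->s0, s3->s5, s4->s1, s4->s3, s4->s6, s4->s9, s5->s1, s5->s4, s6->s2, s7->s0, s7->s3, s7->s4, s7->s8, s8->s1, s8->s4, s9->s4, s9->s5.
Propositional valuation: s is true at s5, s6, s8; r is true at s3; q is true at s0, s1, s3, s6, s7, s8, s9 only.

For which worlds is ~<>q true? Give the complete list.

s6, s9

Let φ = ~<>q. Evaluate φ at each world:
  s0 (successors {s2, s9}): φ is false.
  s1 (successors {s6, s7}): φ is false.
  s2 (successors {s0, s7}): φ is false.
  s3 (successors {s0, s5}): φ is false.
  s4 (successors {s1, s3, s6, s9}): φ is false.
  s5 (successors {s1, s4}): φ is false.
  s6 (successors {s2}): φ is true.
  s7 (successors {s0, s3, s4, s8}): φ is false.
  s8 (successors {s1, s4}): φ is false.
  s9 (successors {s4, s5}): φ is true.
For instance, at s0:
  At s0: <>q is true, so ~<>q is false.
    At s0: <>q requires q at some successor in {s2, s9}.
      q holds at s9, so <>q is true at s0.
Satisfying worlds: {s6, s9}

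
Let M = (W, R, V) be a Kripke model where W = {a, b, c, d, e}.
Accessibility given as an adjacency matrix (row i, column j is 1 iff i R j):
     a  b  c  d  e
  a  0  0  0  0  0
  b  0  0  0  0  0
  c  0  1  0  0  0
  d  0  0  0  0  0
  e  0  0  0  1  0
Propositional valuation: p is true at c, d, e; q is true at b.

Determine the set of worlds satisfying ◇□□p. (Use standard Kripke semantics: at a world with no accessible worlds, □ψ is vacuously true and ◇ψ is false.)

Let φ = ◇□□p. Evaluate φ at each world:
  a (successors ∅): φ is false.
  b (successors ∅): φ is false.
  c (successors {b}): φ is true.
  d (successors ∅): φ is false.
  e (successors {d}): φ is true.
For instance, at c:
  At c: ◇□□p requires □□p at some successor in {b}.
    □□p holds at b, so ◇□□p is true at c.
      At b: no accessible worlds, so □□p holds vacuously.
Satisfying worlds: {c, e}

c, e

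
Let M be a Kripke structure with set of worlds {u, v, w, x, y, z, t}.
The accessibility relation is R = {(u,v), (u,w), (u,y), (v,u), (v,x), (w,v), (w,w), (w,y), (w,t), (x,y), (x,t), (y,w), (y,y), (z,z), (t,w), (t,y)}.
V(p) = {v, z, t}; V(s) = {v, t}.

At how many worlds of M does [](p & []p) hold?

Let φ = [](p & []p). Evaluate φ at each world:
  u (successors {v, w, y}): φ is false.
  v (successors {u, x}): φ is false.
  w (successors {v, w, y, t}): φ is false.
  x (successors {y, t}): φ is false.
  y (successors {w, y}): φ is false.
  z (successors {z}): φ is true.
  t (successors {w, y}): φ is false.
For instance, at x:
  At x: [](p & []p) requires p & []p at every successor {y, t}.
    p & []p fails at y, so [](p & []p) is false at x.
      At y: p is false, []p is false, so p & []p is false.
Satisfying worlds: {z}

1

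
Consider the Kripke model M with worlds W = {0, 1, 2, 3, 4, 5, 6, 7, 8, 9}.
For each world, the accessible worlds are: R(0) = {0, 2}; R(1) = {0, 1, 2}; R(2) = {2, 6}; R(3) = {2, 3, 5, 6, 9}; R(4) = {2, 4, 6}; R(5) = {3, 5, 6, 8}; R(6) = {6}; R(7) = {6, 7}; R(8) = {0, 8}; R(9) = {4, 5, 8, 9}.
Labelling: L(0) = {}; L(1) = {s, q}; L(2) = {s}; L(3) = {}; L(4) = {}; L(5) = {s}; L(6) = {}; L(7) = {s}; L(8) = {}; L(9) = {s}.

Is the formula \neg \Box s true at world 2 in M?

At 2: \Box s is false, so \neg \Box s is true.
  At 2: \Box s requires s at every successor {2, 6}.
    s fails at 6, so \Box s is false at 2.

Yes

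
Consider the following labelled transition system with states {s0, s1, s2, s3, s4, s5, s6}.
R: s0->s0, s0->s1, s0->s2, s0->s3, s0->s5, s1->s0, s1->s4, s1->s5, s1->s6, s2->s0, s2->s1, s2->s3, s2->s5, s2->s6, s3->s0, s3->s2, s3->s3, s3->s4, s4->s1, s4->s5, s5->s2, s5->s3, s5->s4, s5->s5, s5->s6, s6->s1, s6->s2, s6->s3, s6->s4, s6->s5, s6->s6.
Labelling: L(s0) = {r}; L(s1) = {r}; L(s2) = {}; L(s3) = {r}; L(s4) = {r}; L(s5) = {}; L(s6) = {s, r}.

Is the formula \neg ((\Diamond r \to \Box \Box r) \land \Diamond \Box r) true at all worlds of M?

Let φ = \neg ((\Diamond r \to \Box \Box r) \land \Diamond \Box r). Evaluate φ at each world:
  s0 (successors {s0, s1, s2, s3, s5}): φ is true.
  s1 (successors {s0, s4, s5, s6}): φ is true.
  s2 (successors {s0, s1, s3, s5, s6}): φ is true.
  s3 (successors {s0, s2, s3, s4}): φ is true.
  s4 (successors {s1, s5}): φ is true.
  s5 (successors {s2, s3, s4, s5, s6}): φ is true.
  s6 (successors {s1, s2, s3, s4, s5, s6}): φ is true.
For instance, at s3:
  At s3: (\Diamond r \to \Box \Box r) \land \Diamond \Box r is false, so \neg ((\Diamond r \to \Box \Box r) \land \Diamond \Box r) is true.
    At s3: \Diamond r \to \Box \Box r is false, \Diamond \Box r is false, so (\Diamond r \to \Box \Box r) \land \Diamond \Box r is false.
      At s3: \Diamond r is true, \Box \Box r is false, so \Diamond r \to \Box \Box r is false.
      At s3: \Diamond \Box r requires \Box r at some successor in {s0, s2, s3, s4}.
        At s0: \Box r is false.
        At s2: \Box r is false.
        At s3: \Box r is false.
        At s4: \Box r is false.
      So \Diamond \Box r is false at s3.

Yes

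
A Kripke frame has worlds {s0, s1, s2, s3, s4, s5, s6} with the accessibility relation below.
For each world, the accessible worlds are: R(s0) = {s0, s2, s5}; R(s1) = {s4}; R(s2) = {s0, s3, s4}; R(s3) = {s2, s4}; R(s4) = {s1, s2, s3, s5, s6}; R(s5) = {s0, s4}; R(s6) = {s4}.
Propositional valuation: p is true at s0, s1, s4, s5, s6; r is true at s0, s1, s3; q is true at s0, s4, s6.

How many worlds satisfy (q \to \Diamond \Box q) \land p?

4

Let φ = (q \to \Diamond \Box q) \land p. Evaluate φ at each world:
  s0 (successors {s0, s2, s5}): φ is true.
  s1 (successors {s4}): φ is true.
  s2 (successors {s0, s3, s4}): φ is false.
  s3 (successors {s2, s4}): φ is false.
  s4 (successors {s1, s2, s3, s5, s6}): φ is true.
  s5 (successors {s0, s4}): φ is true.
  s6 (successors {s4}): φ is false.
For instance, at s6:
  At s6: q \to \Diamond \Box q is false, p is true, so (q \to \Diamond \Box q) \land p is false.
    At s6: q is true, \Diamond \Box q is false, so q \to \Diamond \Box q is false.
      At s6: \Diamond \Box q requires \Box q at some successor in {s4}.
        At s4: \Box q is false.
      So \Diamond \Box q is false at s6.
Satisfying worlds: {s0, s1, s4, s5}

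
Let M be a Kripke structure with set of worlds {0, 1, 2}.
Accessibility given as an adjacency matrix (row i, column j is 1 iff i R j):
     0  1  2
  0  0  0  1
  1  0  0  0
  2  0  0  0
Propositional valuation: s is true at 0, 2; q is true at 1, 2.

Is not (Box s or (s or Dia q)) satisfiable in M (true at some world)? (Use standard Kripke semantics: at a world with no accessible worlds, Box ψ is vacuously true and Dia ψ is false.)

No

Let φ = not (Box s or (s or Dia q)). Evaluate φ at each world:
  0 (successors {2}): φ is false.
  1 (successors ∅): φ is false.
  2 (successors ∅): φ is false.
For instance, at 0:
  At 0: Box s or (s or Dia q) is true, so not (Box s or (s or Dia q)) is false.
    At 0: Box s is true, s or Dia q is true, so Box s or (s or Dia q) is true.
      At 0: Box s requires s at every successor {2}.
        At 2: s is true.
      So Box s is true at 0.
      At 0: s is true, Dia q is true, so s or Dia q is true.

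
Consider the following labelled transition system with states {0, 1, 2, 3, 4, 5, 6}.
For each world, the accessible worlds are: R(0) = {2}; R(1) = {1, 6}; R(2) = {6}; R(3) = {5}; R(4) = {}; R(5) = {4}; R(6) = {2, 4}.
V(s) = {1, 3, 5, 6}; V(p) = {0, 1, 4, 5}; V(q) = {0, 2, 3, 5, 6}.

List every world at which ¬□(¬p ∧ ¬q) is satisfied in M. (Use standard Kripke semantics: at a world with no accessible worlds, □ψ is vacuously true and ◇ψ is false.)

0, 1, 2, 3, 5, 6

Recall that □ψ holds at a world iff ψ holds at every accessible world, and ◇ψ holds iff ψ holds at some accessible world.
Let φ = ¬□(¬p ∧ ¬q). Evaluate φ at each world:
  0 (successors {2}): φ is true.
  1 (successors {1, 6}): φ is true.
  2 (successors {6}): φ is true.
  3 (successors {5}): φ is true.
  4 (successors ∅): φ is false.
  5 (successors {4}): φ is true.
  6 (successors {2, 4}): φ is true.
For instance, at 0:
  At 0: □(¬p ∧ ¬q) is false, so ¬□(¬p ∧ ¬q) is true.
    At 0: □(¬p ∧ ¬q) requires ¬p ∧ ¬q at every successor {2}.
      ¬p ∧ ¬q fails at 2, so □(¬p ∧ ¬q) is false at 0.
Satisfying worlds: {0, 1, 2, 3, 5, 6}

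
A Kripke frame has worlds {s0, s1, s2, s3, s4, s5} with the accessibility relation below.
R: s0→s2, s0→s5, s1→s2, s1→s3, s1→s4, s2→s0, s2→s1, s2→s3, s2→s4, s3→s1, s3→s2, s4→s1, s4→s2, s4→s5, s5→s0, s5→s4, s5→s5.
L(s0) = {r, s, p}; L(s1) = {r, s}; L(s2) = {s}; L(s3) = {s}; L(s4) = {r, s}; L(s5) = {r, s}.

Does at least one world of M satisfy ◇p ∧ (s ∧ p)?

Let φ = ◇p ∧ (s ∧ p). Evaluate φ at each world:
  s0 (successors {s2, s5}): φ is false.
  s1 (successors {s2, s3, s4}): φ is false.
  s2 (successors {s0, s1, s3, s4}): φ is false.
  s3 (successors {s1, s2}): φ is false.
  s4 (successors {s1, s2, s5}): φ is false.
  s5 (successors {s0, s4, s5}): φ is false.
For instance, at s2:
  At s2: ◇p is true, s ∧ p is false, so ◇p ∧ (s ∧ p) is false.
    At s2: ◇p requires p at some successor in {s0, s1, s3, s4}.
      p holds at s0, so ◇p is true at s2.

No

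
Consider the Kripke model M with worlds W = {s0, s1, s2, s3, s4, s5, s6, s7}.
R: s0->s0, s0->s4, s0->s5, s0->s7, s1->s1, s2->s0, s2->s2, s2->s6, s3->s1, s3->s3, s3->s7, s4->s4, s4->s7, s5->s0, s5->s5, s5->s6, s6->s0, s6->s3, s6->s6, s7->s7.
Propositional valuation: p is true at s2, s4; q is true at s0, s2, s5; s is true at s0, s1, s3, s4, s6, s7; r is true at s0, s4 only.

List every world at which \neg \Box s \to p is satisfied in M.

s1, s2, s3, s4, s6, s7

Let φ = \neg \Box s \to p. Evaluate φ at each world:
  s0 (successors {s0, s4, s5, s7}): φ is false.
  s1 (successors {s1}): φ is true.
  s2 (successors {s0, s2, s6}): φ is true.
  s3 (successors {s1, s3, s7}): φ is true.
  s4 (successors {s4, s7}): φ is true.
  s5 (successors {s0, s5, s6}): φ is false.
  s6 (successors {s0, s3, s6}): φ is true.
  s7 (successors {s7}): φ is true.
For instance, at s7:
  At s7: \neg \Box s is false, p is false, so \neg \Box s \to p is true.
    At s7: \Box s is true, so \neg \Box s is false.
      At s7: \Box s requires s at every successor {s7}.
        At s7: s is true.
      So \Box s is true at s7.
Satisfying worlds: {s1, s2, s3, s4, s6, s7}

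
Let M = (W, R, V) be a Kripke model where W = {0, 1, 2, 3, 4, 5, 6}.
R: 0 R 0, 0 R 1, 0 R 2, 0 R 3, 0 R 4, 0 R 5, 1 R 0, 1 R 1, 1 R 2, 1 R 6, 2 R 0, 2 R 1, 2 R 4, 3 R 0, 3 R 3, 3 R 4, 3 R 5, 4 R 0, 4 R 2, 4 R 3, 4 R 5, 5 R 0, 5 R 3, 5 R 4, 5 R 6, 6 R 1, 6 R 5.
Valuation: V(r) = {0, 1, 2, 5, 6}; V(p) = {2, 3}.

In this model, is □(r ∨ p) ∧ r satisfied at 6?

Yes

At 6: □(r ∨ p) is true, r is true, so □(r ∨ p) ∧ r is true.
  At 6: □(r ∨ p) requires r ∨ p at every successor {1, 5}.
    At 1: r ∨ p is true.
    At 5: r ∨ p is true.
  So □(r ∨ p) is true at 6.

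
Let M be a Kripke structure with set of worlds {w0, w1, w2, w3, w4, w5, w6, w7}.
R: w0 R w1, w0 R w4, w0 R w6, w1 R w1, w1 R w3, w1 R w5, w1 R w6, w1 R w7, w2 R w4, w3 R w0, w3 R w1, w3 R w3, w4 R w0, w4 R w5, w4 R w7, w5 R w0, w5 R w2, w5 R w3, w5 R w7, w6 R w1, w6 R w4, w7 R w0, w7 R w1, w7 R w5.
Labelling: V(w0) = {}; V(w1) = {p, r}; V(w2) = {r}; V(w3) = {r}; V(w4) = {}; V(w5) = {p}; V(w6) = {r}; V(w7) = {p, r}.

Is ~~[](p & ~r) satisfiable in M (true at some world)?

No

Recall that []ψ holds at a world iff ψ holds at every accessible world, and <>ψ holds iff ψ holds at some accessible world.
Let φ = ~~[](p & ~r). Evaluate φ at each world:
  w0 (successors {w1, w4, w6}): φ is false.
  w1 (successors {w1, w3, w5, w6, w7}): φ is false.
  w2 (successors {w4}): φ is false.
  w3 (successors {w0, w1, w3}): φ is false.
  w4 (successors {w0, w5, w7}): φ is false.
  w5 (successors {w0, w2, w3, w7}): φ is false.
  w6 (successors {w1, w4}): φ is false.
  w7 (successors {w0, w1, w5}): φ is false.
For instance, at w5:
  At w5: ~[](p & ~r) is true, so ~~[](p & ~r) is false.
    At w5: [](p & ~r) is false, so ~[](p & ~r) is true.
      At w5: [](p & ~r) requires p & ~r at every successor {w0, w2, w3, w7}.
        p & ~r fails at w0, so [](p & ~r) is false at w5.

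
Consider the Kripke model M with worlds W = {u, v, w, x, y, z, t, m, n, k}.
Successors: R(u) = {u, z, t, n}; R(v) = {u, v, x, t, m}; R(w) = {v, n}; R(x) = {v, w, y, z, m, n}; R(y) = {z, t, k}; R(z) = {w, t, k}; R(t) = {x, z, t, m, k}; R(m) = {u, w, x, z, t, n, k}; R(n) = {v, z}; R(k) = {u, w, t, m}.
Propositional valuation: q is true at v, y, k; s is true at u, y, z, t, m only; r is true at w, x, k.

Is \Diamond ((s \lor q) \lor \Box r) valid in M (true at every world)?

Let φ = \Diamond ((s \lor q) \lor \Box r). Evaluate φ at each world:
  u (successors {u, z, t, n}): φ is true.
  v (successors {u, v, x, t, m}): φ is true.
  w (successors {v, n}): φ is true.
  x (successors {v, w, y, z, m, n}): φ is true.
  y (successors {z, t, k}): φ is true.
  z (successors {w, t, k}): φ is true.
  t (successors {x, z, t, m, k}): φ is true.
  m (successors {u, w, x, z, t, n, k}): φ is true.
  n (successors {v, z}): φ is true.
  k (successors {u, w, t, m}): φ is true.
For instance, at w:
  At w: \Diamond ((s \lor q) \lor \Box r) requires (s \lor q) \lor \Box r at some successor in {v, n}.
    (s \lor q) \lor \Box r holds at v, so \Diamond ((s \lor q) \lor \Box r) is true at w.
      At v: s \lor q is true, \Box r is false, so (s \lor q) \lor \Box r is true.

Yes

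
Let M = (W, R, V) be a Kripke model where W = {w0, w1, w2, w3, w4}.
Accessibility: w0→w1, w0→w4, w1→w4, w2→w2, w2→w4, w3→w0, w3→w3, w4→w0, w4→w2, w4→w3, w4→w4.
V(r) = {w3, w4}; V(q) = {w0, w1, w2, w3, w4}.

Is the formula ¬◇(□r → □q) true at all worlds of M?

Let φ = ¬◇(□r → □q). Evaluate φ at each world:
  w0 (successors {w1, w4}): φ is false.
  w1 (successors {w4}): φ is false.
  w2 (successors {w2, w4}): φ is false.
  w3 (successors {w0, w3}): φ is false.
  w4 (successors {w0, w2, w3, w4}): φ is false.
Detail at w0 (counterexample):
  At w0: ◇(□r → □q) is true, so ¬◇(□r → □q) is false.
    At w0: ◇(□r → □q) requires □r → □q at some successor in {w1, w4}.
      □r → □q holds at w1, so ◇(□r → □q) is true at w0.

No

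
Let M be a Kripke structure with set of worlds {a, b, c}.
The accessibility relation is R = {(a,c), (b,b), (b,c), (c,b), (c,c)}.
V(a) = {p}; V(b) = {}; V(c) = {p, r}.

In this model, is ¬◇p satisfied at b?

No

At b: ◇p is true, so ¬◇p is false.
  At b: ◇p requires p at some successor in {b, c}.
    p holds at c, so ◇p is true at b.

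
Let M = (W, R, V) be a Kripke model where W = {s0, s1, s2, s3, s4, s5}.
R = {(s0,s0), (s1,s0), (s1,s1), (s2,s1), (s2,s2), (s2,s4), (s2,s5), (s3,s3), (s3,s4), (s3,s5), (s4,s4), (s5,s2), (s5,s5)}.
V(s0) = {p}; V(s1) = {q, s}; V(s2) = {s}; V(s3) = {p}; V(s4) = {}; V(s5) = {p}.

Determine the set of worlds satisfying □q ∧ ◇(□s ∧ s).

none

Let φ = □q ∧ ◇(□s ∧ s). Evaluate φ at each world:
  s0 (successors {s0}): φ is false.
  s1 (successors {s0, s1}): φ is false.
  s2 (successors {s1, s2, s4, s5}): φ is false.
  s3 (successors {s3, s4, s5}): φ is false.
  s4 (successors {s4}): φ is false.
  s5 (successors {s2, s5}): φ is false.
For instance, at s0:
  At s0: □q is false, ◇(□s ∧ s) is false, so □q ∧ ◇(□s ∧ s) is false.
    At s0: □q requires q at every successor {s0}.
      q fails at s0, so □q is false at s0.
    At s0: ◇(□s ∧ s) requires □s ∧ s at some successor in {s0}.
      At s0: □s ∧ s is false.
    So ◇(□s ∧ s) is false at s0.
Satisfying worlds: none.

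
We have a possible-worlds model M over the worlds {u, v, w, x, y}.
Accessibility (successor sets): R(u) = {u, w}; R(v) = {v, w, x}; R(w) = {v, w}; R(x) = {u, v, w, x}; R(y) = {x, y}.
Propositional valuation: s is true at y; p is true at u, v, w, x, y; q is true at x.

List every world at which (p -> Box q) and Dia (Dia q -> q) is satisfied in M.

none

Let φ = (p -> Box q) and Dia (Dia q -> q). Evaluate φ at each world:
  u (successors {u, w}): φ is false.
  v (successors {v, w, x}): φ is false.
  w (successors {v, w}): φ is false.
  x (successors {u, v, w, x}): φ is false.
  y (successors {x, y}): φ is false.
For instance, at w:
  At w: p -> Box q is false, Dia (Dia q -> q) is true, so (p -> Box q) and Dia (Dia q -> q) is false.
    At w: p is true, Box q is false, so p -> Box q is false.
      At w: Box q requires q at every successor {v, w}.
        q fails at v, so Box q is false at w.
    At w: Dia (Dia q -> q) requires Dia q -> q at some successor in {v, w}.
      Dia q -> q holds at w, so Dia (Dia q -> q) is true at w.
Satisfying worlds: none.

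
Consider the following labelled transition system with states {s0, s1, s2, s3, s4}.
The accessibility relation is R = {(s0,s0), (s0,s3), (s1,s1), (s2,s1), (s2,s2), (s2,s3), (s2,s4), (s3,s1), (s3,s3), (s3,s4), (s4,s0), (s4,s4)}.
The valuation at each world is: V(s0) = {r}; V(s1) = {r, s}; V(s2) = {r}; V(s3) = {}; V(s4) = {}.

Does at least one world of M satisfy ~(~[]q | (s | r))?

No

Recall that []ψ holds at a world iff ψ holds at every accessible world, and <>ψ holds iff ψ holds at some accessible world.
Let φ = ~(~[]q | (s | r)). Evaluate φ at each world:
  s0 (successors {s0, s3}): φ is false.
  s1 (successors {s1}): φ is false.
  s2 (successors {s1, s2, s3, s4}): φ is false.
  s3 (successors {s1, s3, s4}): φ is false.
  s4 (successors {s0, s4}): φ is false.
For instance, at s2:
  At s2: ~[]q | (s | r) is true, so ~(~[]q | (s | r)) is false.
    At s2: ~[]q is true, s | r is true, so ~[]q | (s | r) is true.
      At s2: []q is false, so ~[]q is true.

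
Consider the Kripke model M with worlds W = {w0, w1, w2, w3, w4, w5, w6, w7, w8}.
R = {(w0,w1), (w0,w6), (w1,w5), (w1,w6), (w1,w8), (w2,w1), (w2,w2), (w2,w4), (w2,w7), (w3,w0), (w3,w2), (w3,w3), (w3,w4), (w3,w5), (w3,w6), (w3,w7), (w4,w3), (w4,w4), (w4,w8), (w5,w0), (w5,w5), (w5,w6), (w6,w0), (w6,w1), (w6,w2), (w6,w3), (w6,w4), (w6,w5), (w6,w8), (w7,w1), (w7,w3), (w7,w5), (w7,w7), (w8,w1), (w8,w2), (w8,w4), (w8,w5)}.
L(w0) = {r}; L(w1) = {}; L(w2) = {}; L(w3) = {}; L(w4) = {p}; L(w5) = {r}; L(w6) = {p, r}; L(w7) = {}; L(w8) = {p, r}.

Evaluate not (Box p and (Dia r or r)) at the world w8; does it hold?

At w8: Box p and (Dia r or r) is false, so not (Box p and (Dia r or r)) is true.
  At w8: Box p is false, Dia r or r is true, so Box p and (Dia r or r) is false.
    At w8: Box p requires p at every successor {w1, w2, w4, w5}.
      p fails at w1, so Box p is false at w8.
    At w8: Dia r is true, r is true, so Dia r or r is true.
      At w8: Dia r requires r at some successor in {w1, w2, w4, w5}.
        r holds at w5, so Dia r is true at w8.

Yes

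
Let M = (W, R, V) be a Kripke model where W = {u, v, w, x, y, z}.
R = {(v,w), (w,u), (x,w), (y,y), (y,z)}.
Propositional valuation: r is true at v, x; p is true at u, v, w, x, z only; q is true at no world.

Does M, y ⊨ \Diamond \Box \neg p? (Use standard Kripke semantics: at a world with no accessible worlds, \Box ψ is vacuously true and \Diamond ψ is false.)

Recall that \Box ψ holds at a world iff ψ holds at every accessible world, and \Diamond ψ holds iff ψ holds at some accessible world.
At y: \Diamond \Box \neg p requires \Box \neg p at some successor in {y, z}.
  \Box \neg p holds at z, so \Diamond \Box \neg p is true at y.
    At z: no accessible worlds, so \Box \neg p holds vacuously.

Yes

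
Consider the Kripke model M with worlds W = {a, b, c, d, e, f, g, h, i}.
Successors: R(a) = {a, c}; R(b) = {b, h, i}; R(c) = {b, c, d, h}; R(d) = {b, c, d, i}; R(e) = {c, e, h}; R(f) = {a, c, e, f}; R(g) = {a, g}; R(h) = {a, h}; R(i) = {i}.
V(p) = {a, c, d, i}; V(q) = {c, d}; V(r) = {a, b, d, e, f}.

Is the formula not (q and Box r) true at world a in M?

Yes

At a: q and Box r is false, so not (q and Box r) is true.
  At a: q is false, Box r is false, so q and Box r is false.
    At a: Box r requires r at every successor {a, c}.
      r fails at c, so Box r is false at a.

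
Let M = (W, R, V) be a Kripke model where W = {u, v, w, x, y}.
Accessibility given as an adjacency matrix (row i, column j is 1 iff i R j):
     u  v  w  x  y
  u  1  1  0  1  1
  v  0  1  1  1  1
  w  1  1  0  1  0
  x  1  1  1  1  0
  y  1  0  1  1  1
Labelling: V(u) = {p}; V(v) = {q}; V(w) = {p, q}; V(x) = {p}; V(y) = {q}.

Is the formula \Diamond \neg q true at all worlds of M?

Yes

Let φ = \Diamond \neg q. Evaluate φ at each world:
  u (successors {u, v, x, y}): φ is true.
  v (successors {v, w, x, y}): φ is true.
  w (successors {u, v, x}): φ is true.
  x (successors {u, v, w, x}): φ is true.
  y (successors {u, w, x, y}): φ is true.
For instance, at x:
  At x: \Diamond \neg q requires \neg q at some successor in {u, v, w, x}.
    \neg q holds at u, so \Diamond \neg q is true at x.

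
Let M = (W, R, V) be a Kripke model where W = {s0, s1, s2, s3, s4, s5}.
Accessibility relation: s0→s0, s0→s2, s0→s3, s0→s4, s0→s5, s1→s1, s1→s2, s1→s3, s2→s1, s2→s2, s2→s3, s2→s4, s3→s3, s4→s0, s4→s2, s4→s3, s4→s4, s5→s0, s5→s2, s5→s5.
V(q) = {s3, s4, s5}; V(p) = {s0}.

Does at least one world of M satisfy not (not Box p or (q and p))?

Let φ = not (not Box p or (q and p)). Evaluate φ at each world:
  s0 (successors {s0, s2, s3, s4, s5}): φ is false.
  s1 (successors {s1, s2, s3}): φ is false.
  s2 (successors {s1, s2, s3, s4}): φ is false.
  s3 (successors {s3}): φ is false.
  s4 (successors {s0, s2, s3, s4}): φ is false.
  s5 (successors {s0, s2, s5}): φ is false.
For instance, at s2:
  At s2: not Box p or (q and p) is true, so not (not Box p or (q and p)) is false.
    At s2: not Box p is true, q and p is false, so not Box p or (q and p) is true.
      At s2: Box p is false, so not Box p is true.

No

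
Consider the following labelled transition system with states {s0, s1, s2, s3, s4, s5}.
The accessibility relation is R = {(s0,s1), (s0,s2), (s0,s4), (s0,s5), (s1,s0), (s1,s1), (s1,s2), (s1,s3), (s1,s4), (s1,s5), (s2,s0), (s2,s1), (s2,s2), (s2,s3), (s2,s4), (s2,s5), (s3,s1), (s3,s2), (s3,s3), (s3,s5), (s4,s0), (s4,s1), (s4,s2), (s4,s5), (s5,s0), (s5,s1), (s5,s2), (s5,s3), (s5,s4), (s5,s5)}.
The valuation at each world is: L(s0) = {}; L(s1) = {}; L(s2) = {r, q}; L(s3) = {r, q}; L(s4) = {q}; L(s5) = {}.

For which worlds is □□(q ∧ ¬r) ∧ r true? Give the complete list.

none

Let φ = □□(q ∧ ¬r) ∧ r. Evaluate φ at each world:
  s0 (successors {s1, s2, s4, s5}): φ is false.
  s1 (successors {s0, s1, s2, s3, s4, s5}): φ is false.
  s2 (successors {s0, s1, s2, s3, s4, s5}): φ is false.
  s3 (successors {s1, s2, s3, s5}): φ is false.
  s4 (successors {s0, s1, s2, s5}): φ is false.
  s5 (successors {s0, s1, s2, s3, s4, s5}): φ is false.
For instance, at s0:
  At s0: □□(q ∧ ¬r) is false, r is false, so □□(q ∧ ¬r) ∧ r is false.
    At s0: □□(q ∧ ¬r) requires □(q ∧ ¬r) at every successor {s1, s2, s4, s5}.
      □(q ∧ ¬r) fails at s1, so □□(q ∧ ¬r) is false at s0.
Satisfying worlds: none.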